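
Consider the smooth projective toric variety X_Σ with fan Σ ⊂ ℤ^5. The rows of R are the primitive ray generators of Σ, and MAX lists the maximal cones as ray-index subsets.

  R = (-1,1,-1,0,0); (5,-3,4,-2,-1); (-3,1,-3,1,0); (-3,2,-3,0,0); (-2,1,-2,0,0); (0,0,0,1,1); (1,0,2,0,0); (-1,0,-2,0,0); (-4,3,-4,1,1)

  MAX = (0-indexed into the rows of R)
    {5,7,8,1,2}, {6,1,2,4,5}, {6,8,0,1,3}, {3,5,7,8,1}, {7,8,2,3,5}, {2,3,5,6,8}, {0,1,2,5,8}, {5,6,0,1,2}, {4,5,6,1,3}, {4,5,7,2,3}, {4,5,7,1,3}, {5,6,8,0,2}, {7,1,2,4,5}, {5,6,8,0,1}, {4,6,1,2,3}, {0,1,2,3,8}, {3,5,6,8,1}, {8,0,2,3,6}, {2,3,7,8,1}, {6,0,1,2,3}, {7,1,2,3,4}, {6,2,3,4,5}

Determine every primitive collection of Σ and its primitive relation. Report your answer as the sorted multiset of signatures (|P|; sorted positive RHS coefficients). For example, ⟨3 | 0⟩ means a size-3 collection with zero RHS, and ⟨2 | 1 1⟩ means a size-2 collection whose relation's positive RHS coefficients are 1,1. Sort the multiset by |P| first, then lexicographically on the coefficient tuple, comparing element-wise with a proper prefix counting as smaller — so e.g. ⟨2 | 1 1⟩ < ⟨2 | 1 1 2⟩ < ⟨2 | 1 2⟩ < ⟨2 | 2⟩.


Σ has 7 primitive collections:

  • {6,7}:  v_{6} + v_{7} = 0 — sig = ⟨2 | 0⟩
  • {0,4}:  v_{0} + v_{4} = v_{3} — sig = ⟨2 | 1⟩
  • {0,7}:  v_{0} + v_{7} = v_{1} + v_{2} + v_{8} — sig = ⟨2 | 1 1 1⟩
  • {4,8}:  v_{4} + v_{8} = 2·v_{3} + v_{5} — sig = ⟨2 | 1 2⟩
  • {0,3,5}:  v_{0} + v_{3} + v_{5} = v_{8} — sig = ⟨3 | 1⟩
  • {1,2,3,5}:  v_{1} + v_{2} + v_{3} + v_{5} = v_{7} — sig = ⟨4 | 1⟩
  • {1,2,6,8}:  v_{1} + v_{2} + v_{6} + v_{8} = v_{0} — sig = ⟨4 | 1⟩

Signatures (|P|; sorted positive RHS coefficients), sorted:
{ ⟨2 | 0⟩,  ⟨2 | 1⟩,  ⟨2 | 1 1 1⟩,  ⟨2 | 1 2⟩,  ⟨3 | 1⟩,  ⟨4 | 1⟩ ×2 }


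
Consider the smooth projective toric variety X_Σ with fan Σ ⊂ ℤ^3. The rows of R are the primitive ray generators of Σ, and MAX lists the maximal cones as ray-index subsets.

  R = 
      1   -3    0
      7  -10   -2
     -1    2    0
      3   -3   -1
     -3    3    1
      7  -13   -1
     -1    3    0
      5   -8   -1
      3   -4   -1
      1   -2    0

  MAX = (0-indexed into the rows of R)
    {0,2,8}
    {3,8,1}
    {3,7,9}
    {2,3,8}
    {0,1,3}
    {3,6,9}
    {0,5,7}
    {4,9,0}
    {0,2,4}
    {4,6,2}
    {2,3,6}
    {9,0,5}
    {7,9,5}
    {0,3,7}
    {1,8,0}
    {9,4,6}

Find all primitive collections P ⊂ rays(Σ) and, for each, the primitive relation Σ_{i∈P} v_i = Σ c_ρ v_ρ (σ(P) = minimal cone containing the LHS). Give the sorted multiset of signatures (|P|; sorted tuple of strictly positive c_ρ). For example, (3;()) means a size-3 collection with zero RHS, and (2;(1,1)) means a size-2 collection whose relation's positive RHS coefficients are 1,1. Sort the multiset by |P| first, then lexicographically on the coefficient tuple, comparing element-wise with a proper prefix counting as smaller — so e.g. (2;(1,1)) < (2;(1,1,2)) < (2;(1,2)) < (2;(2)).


25 minimal non-faces of Δ(Σ) (on 10 rays):

  P={0,6}:  v_{0} + v_{6} = 0 — sig = (2;())
  P={2,9}:  v_{2} + v_{9} = 0 — sig = (2;())
  P={3,4}:  v_{3} + v_{4} = 0 — sig = (2;())
  P={1,4}:  v_{1} + v_{4} = v_{0} + v_{8} — sig = (2;(1,1))
  P={1,6}:  v_{1} + v_{6} = v_{3} + v_{8} — sig = (2;(1,1))
  P={2,5}:  v_{2} + v_{5} = v_{0} + v_{7} — sig = (2;(1,1))
  P={2,7}:  v_{2} + v_{7} = v_{0} + v_{3} — sig = (2;(1,1))
  P={4,7}:  v_{4} + v_{7} = v_{0} + v_{9} — sig = (2;(1,1))
  P={4,8}:  v_{4} + v_{8} = v_{0} + v_{2} — sig = (2;(1,1))
  P={5,6}:  v_{5} + v_{6} = v_{7} + v_{9} — sig = (2;(1,1))
  P={6,7}:  v_{6} + v_{7} = v_{3} + v_{9} — sig = (2;(1,1))
  P={6,8}:  v_{6} + v_{8} = v_{2} + v_{3} — sig = (2;(1,1))
  P={8,9}:  v_{8} + v_{9} = v_{0} + v_{3} — sig = (2;(1,1))
  P={5,8}:  v_{5} + v_{8} = 2·v_{0} + v_{3} + v_{7} — sig = (2;(1,1,2))
  P={1,5}:  v_{1} + v_{5} = 3·v_{0} + 2·v_{3} + v_{7} — sig = (2;(1,2,3))
  P={1,2}:  v_{1} + v_{2} = 2·v_{8} — sig = (2;(2))
  P={3,5}:  v_{3} + v_{5} = 2·v_{7} — sig = (2;(2))
  P={1,9}:  v_{1} + v_{9} = 2·v_{0} + 2·v_{3} — sig = (2;(2,2))
  P={4,5}:  v_{4} + v_{5} = 2·v_{0} + 2·v_{9} — sig = (2;(2,2))
  P={7,8}:  v_{7} + v_{8} = 2·v_{0} + 2·v_{3} — sig = (2;(2,2))
  P={1,7}:  v_{1} + v_{7} = 3·v_{0} + 3·v_{3} — sig = (2;(3,3))
  P={0,2,3}:  v_{0} + v_{2} + v_{3} = v_{8} — sig = (3;(1))
  P={0,3,8}:  v_{0} + v_{3} + v_{8} = v_{1} — sig = (3;(1))
  P={0,3,9}:  v_{0} + v_{3} + v_{9} = v_{7} — sig = (3;(1))
  P={0,7,9}:  v_{0} + v_{7} + v_{9} = v_{5} — sig = (3;(1))

Signatures (|P|; sorted positive RHS coefficients), sorted:
{ (2;()) ×3,  (2;(1,1)) ×10,  (2;(1,1,2)),  (2;(1,2,3)),  (2;(2)) ×2,  (2;(2,2)) ×3,  (2;(3,3)),  (3;(1)) ×4 }


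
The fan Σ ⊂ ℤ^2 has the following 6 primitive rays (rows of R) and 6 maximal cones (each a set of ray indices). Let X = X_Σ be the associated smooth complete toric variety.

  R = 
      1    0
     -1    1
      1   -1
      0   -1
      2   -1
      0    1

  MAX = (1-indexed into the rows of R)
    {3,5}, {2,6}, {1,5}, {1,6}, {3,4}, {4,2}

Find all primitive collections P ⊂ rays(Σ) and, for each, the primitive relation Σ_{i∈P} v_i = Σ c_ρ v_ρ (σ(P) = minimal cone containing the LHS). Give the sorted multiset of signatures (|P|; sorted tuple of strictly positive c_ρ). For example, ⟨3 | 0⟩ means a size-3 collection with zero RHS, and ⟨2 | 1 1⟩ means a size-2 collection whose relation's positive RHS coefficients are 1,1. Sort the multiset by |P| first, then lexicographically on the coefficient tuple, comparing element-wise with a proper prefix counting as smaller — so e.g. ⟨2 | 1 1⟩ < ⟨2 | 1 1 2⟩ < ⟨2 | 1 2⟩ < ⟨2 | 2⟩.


Minimal non-faces — 9 found among 6 rays, 6 max cones:

  P={2,3}:  v_{2} + v_{3} = 0  ⟹  sig = ⟨2 | 0⟩
  P={4,6}:  v_{4} + v_{6} = 0  ⟹  sig = ⟨2 | 0⟩
  P={1,2}:  v_{1} + v_{2} = v_{6}  ⟹  sig = ⟨2 | 1⟩
  P={1,3}:  v_{1} + v_{3} = v_{5}  ⟹  sig = ⟨2 | 1⟩
  P={1,4}:  v_{1} + v_{4} = v_{3}  ⟹  sig = ⟨2 | 1⟩
  P={2,5}:  v_{2} + v_{5} = v_{1}  ⟹  sig = ⟨2 | 1⟩
  P={3,6}:  v_{3} + v_{6} = v_{1}  ⟹  sig = ⟨2 | 1⟩
  P={4,5}:  v_{4} + v_{5} = 2·v_{3}  ⟹  sig = ⟨2 | 2⟩
  P={5,6}:  v_{5} + v_{6} = 2·v_{1}  ⟹  sig = ⟨2 | 2⟩

so the primitive-relation signature multiset is
{ ⟨2 | 0⟩ ×2,  ⟨2 | 1⟩ ×5,  ⟨2 | 2⟩ ×2 }


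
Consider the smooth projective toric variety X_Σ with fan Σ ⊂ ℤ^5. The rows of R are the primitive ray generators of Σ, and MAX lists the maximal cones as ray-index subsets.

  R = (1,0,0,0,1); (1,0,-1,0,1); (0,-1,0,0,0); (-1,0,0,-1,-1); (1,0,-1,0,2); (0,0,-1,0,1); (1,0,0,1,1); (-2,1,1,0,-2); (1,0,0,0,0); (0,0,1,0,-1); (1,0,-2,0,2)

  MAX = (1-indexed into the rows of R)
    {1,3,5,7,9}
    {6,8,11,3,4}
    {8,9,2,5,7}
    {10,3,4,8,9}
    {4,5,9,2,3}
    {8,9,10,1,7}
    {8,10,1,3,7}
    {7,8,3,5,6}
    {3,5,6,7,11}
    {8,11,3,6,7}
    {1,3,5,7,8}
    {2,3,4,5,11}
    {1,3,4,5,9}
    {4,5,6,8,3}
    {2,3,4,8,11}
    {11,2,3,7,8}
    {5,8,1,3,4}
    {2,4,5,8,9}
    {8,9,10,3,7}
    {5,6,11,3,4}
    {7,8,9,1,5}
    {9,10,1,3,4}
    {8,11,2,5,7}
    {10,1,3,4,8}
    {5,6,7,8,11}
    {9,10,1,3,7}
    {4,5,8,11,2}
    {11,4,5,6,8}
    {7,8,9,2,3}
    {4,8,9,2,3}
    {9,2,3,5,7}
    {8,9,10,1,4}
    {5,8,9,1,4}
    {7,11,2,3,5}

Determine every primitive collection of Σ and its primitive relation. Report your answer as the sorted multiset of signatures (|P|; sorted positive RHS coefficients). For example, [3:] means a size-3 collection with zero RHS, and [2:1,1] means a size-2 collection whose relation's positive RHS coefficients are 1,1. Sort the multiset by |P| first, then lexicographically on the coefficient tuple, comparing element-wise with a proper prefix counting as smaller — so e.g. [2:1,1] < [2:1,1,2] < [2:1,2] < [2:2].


Δ(Σ) — 11 vertices, 15 min non-faces:

  • {4,7}:  v_{4} + v_{7} = 0  ⟹  sig = [2:]
  • {6,10}:  v_{6} + v_{10} = 0  ⟹  sig = [2:]
  • {1,6}:  v_{1} + v_{6} = v_{5}  ⟹  sig = [2:1]
  • {2,6}:  v_{2} + v_{6} = v_{11}  ⟹  sig = [2:1]
  • {2,10}:  v_{2} + v_{10} = v_{9}  ⟹  sig = [2:1]
  • {5,10}:  v_{5} + v_{10} = v_{1}  ⟹  sig = [2:1]
  • {6,9}:  v_{6} + v_{9} = v_{2}  ⟹  sig = [2:1]
  • {10,11}:  v_{10} + v_{11} = v_{2}  ⟹  sig = [2:1]
  • {1,2}:  v_{1} + v_{2} = v_{5} + v_{9}  ⟹  sig = [2:1,1]
  • {1,11}:  v_{1} + v_{11} = v_{2} + v_{5}  ⟹  sig = [2:1,1]
  • {9,11}:  v_{9} + v_{11} = 2·v_{2}  ⟹  sig = [2:2]
  • {3,5,8,9}:  v_{3} + v_{5} + v_{8} + v_{9} = 0  ⟹  sig = [4:]
  • {1,3,8,9}:  v_{1} + v_{3} + v_{8} + v_{9} = v_{10}  ⟹  sig = [4:1]
  • {2,3,5,8}:  v_{2} + v_{3} + v_{5} + v_{8} = v_{6}  ⟹  sig = [4:1]
  • {3,5,8,11}:  v_{3} + v_{5} + v_{8} + v_{11} = 2·v_{6}  ⟹  sig = [4:2]

Sorted signature multiset PRS(X):
[[2:], [2:], [2:1], [2:1], [2:1], [2:1], [2:1], [2:1], [2:1,1], [2:1,1], [2:2], [4:], [4:1], [4:1], [4:2]]


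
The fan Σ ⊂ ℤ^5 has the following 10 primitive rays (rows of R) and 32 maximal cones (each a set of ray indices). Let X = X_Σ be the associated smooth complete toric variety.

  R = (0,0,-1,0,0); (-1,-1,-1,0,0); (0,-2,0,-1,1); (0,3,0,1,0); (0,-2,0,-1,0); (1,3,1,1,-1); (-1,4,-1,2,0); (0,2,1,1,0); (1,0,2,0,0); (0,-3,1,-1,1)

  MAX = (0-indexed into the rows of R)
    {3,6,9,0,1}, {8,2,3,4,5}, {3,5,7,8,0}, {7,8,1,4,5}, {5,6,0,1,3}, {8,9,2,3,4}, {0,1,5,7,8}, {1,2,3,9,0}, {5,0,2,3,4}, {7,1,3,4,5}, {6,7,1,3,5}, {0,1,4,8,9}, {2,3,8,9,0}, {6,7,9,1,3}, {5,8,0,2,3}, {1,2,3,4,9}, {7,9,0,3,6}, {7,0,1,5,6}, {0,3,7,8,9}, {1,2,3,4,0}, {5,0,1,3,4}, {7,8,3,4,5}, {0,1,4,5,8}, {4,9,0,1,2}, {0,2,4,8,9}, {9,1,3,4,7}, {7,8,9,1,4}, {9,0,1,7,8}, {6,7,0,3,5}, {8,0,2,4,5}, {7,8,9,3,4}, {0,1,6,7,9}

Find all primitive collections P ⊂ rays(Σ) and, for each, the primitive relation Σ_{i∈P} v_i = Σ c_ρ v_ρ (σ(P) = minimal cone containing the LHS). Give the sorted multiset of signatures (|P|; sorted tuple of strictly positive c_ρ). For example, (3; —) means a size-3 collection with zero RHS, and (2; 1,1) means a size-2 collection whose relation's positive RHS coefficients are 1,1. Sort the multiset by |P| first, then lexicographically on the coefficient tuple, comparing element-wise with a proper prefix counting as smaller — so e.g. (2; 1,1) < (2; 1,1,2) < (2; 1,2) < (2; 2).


Δ(Σ) — 10 vertices, 12 min non-faces:

  • {5,9}:  v_{5} + v_{9} = v_{8}  so sig = (2; 1)
  • {2,7}:  v_{2} + v_{7} = v_{3} + v_{9}  so sig = (2; 1,1)
  • {4,6}:  v_{4} + v_{6} = v_{1} + v_{3}  so sig = (2; 1,1)
  • {2,6}:  v_{2} + v_{6} = v_{0} + v_{1} + 2·v_{3} + v_{9}  so sig = (2; 1,1,1,2)
  • {6,8}:  v_{6} + v_{8} = v_{0} + 2·v_{7}  so sig = (2; 1,2)
  • {0,4,7}:  v_{0} + v_{4} + v_{7} = 0  so sig = (3; —)
  • {1,2,5}:  v_{1} + v_{2} + v_{5} = 0  so sig = (3; —)
  • {1,2,8}:  v_{1} + v_{2} + v_{8} = v_{9}  so sig = (3; 1)
  • {1,3,8}:  v_{1} + v_{3} + v_{8} = v_{7}  so sig = (3; 1)
  • {0,1,3,7}:  v_{0} + v_{1} + v_{3} + v_{7} = v_{6}  so sig = (4; 1)
  • {0,3,4,9}:  v_{0} + v_{3} + v_{4} + v_{9} = v_{2}  so sig = (4; 1)
  • {0,3,4,8}:  v_{0} + v_{3} + v_{4} + v_{8} = v_{2} + v_{5}  so sig = (4; 1,1)

Signatures (|P|; sorted positive RHS coefficients), sorted:
[(2; 1), (2; 1,1), (2; 1,1), (2; 1,1,1,2), (2; 1,2), (3; —), (3; —), (3; 1), (3; 1), (4; 1), (4; 1), (4; 1,1)]


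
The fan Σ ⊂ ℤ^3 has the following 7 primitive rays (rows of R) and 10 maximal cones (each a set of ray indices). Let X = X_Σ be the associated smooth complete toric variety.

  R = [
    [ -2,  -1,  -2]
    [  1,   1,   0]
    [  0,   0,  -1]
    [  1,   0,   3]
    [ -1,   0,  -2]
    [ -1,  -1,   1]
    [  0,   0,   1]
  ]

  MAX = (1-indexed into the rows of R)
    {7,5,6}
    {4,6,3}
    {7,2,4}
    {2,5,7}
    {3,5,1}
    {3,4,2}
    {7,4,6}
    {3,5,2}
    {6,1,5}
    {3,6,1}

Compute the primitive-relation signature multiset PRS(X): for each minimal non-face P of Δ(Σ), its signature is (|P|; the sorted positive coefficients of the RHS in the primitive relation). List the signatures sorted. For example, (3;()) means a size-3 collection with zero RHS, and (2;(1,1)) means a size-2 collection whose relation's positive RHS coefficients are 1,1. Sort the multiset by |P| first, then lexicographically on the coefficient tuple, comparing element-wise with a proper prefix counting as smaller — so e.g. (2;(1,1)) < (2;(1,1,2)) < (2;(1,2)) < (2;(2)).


7 minimal non-faces of Δ(Σ) (on 7 rays):

  P = {3,7}:  v_{3} + v_{7} = 0 ; sig = (2;())
  P = {1,2}:  v_{1} + v_{2} = v_{5} ; sig = (2;(1))
  P = {1,4}:  v_{1} + v_{4} = v_{6} ; sig = (2;(1))
  P = {2,6}:  v_{2} + v_{6} = v_{7} ; sig = (2;(1))
  P = {4,5}:  v_{4} + v_{5} = v_{7} ; sig = (2;(1))
  P = {1,7}:  v_{1} + v_{7} = v_{5} + v_{6} ; sig = (2;(1,1))
  P = {3,5,6}:  v_{3} + v_{5} + v_{6} = v_{1} ; sig = (3;(1))

Sorted signature multiset PRS(X):
{ (2;()),  (2;(1)) ×4,  (2;(1,1)),  (3;(1)) }


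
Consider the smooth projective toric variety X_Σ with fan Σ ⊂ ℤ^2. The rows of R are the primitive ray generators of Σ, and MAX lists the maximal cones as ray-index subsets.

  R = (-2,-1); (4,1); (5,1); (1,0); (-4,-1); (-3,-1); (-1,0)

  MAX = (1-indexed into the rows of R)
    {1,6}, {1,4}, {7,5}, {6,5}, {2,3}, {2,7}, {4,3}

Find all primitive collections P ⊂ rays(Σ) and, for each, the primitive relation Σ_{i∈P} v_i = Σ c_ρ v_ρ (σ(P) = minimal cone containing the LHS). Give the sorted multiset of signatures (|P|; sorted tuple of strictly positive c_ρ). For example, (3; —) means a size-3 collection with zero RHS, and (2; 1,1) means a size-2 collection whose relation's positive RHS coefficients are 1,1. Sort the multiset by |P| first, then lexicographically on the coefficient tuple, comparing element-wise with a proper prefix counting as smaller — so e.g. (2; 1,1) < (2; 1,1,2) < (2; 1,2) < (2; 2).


14 collections generate NE(X_Σ); each relation:

  P={2,5}:  v_{2} + v_{5} = 0  →  sig = (2; —)
  P={4,7}:  v_{4} + v_{7} = 0  →  sig = (2; —)
  P={1,7}:  v_{1} + v_{7} = v_{6}  →  sig = (2; 1)
  P={2,4}:  v_{2} + v_{4} = v_{3}  →  sig = (2; 1)
  P={2,6}:  v_{2} + v_{6} = v_{4}  →  sig = (2; 1)
  P={3,5}:  v_{3} + v_{5} = v_{4}  →  sig = (2; 1)
  P={3,7}:  v_{3} + v_{7} = v_{2}  →  sig = (2; 1)
  P={4,5}:  v_{4} + v_{5} = v_{6}  →  sig = (2; 1)
  P={4,6}:  v_{4} + v_{6} = v_{1}  →  sig = (2; 1)
  P={6,7}:  v_{6} + v_{7} = v_{5}  →  sig = (2; 1)
  P={1,2}:  v_{1} + v_{2} = 2·v_{4}  →  sig = (2; 2)
  P={1,5}:  v_{1} + v_{5} = 2·v_{6}  →  sig = (2; 2)
  P={3,6}:  v_{3} + v_{6} = 2·v_{4}  →  sig = (2; 2)
  P={1,3}:  v_{1} + v_{3} = 3·v_{4}  →  sig = (2; 3)

Sorted signature multiset PRS(X):
    |P|=2: 14 collections, coeffs (), (), (1), (1), (1), (1), (1), (1), (1), (1), (2), (2), (2), (3)


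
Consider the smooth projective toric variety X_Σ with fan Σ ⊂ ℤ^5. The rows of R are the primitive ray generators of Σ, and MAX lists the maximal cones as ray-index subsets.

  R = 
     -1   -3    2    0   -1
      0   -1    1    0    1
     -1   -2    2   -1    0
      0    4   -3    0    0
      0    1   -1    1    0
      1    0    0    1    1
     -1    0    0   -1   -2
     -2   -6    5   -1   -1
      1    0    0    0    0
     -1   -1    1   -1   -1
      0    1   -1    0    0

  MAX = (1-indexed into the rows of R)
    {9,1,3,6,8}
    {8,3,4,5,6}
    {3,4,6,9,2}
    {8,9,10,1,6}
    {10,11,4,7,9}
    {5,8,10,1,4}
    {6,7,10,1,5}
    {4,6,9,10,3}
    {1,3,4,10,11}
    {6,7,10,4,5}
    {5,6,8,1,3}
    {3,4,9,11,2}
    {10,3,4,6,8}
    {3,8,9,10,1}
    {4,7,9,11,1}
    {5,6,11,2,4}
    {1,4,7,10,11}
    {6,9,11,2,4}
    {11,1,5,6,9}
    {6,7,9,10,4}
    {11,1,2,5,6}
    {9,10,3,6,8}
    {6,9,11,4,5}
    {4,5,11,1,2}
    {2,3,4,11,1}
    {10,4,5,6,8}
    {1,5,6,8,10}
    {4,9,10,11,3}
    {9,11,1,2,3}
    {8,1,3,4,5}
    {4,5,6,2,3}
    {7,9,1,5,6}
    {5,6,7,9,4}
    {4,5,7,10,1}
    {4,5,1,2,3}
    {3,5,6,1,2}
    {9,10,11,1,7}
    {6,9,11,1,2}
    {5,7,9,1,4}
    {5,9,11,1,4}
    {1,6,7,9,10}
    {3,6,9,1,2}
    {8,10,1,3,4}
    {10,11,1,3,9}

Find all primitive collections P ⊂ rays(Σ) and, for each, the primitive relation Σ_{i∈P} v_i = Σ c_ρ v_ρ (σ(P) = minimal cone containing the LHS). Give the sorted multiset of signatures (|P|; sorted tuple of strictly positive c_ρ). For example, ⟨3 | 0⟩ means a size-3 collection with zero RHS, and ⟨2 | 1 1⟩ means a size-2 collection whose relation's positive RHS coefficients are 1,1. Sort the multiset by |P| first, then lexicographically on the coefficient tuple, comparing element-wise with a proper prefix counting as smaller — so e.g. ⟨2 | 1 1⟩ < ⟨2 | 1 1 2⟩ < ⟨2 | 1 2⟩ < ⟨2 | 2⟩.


The 23 primitive collections of Σ (r=11, n=5):

  {2,7}:  v_{2} + v_{7} = v_{10}  ⇒ sig = ⟨2 | 1⟩
  {2,10}:  v_{2} + v_{10} = v_{3}  ⇒ sig = ⟨2 | 1⟩
  {8,11}:  v_{8} + v_{11} = v_{1} + v_{3}  ⇒ sig = ⟨2 | 1 1⟩
  {2,8}:  v_{2} + v_{8} = v_{1} + 2·v_{3} + v_{6}  ⇒ sig = ⟨2 | 1 1 2⟩
  {7,8}:  v_{7} + v_{8} = v_{1} + v_{6} + 3·v_{10}  ⇒ sig = ⟨2 | 1 1 3⟩
  {3,7}:  v_{3} + v_{7} = 2·v_{10}  ⇒ sig = ⟨2 | 2⟩
  {6,10,11}:  v_{6} + v_{10} + v_{11} = 0  ⇒ sig = ⟨3 | 0⟩
  {1,4,6}:  v_{1} + v_{4} + v_{6} = v_{5}  ⇒ sig = ⟨3 | 1⟩
  {2,5,9}:  v_{2} + v_{5} + v_{9} = v_{6}  ⇒ sig = ⟨3 | 1⟩
  {3,6,11}:  v_{3} + v_{6} + v_{11} = v_{2}  ⇒ sig = ⟨3 | 1⟩
  {3,5,9}:  v_{3} + v_{5} + v_{9} = v_{6} + v_{10}  ⇒ sig = ⟨3 | 1 1⟩
  {3,5,10}:  v_{3} + v_{5} + v_{10} = v_{4} + v_{8}  ⇒ sig = ⟨3 | 1 1⟩
  {5,9,10}:  v_{5} + v_{9} + v_{10} = v_{6} + v_{7}  ⇒ sig = ⟨3 | 1 1⟩
  {5,10,11}:  v_{5} + v_{10} + v_{11} = v_{1} + v_{4}  ⇒ sig = ⟨3 | 1 1⟩
  {3,5,11}:  v_{3} + v_{5} + v_{11} = v_{1} + v_{2} + v_{4}  ⇒ sig = ⟨3 | 1 1 1⟩
  {6,7,11}:  v_{6} + v_{7} + v_{11} = v_{1} + v_{4} + v_{9}  ⇒ sig = ⟨3 | 1 1 1⟩
  {4,8,9}:  v_{4} + v_{8} + v_{9} = v_{6} + 2·v_{10}  ⇒ sig = ⟨3 | 1 2⟩
  {5,7,11}:  v_{5} + v_{7} + v_{11} = 2·v_{1} + 2·v_{4} + v_{9}  ⇒ sig = ⟨3 | 1 2 2⟩
  {5,8,9}:  v_{5} + v_{8} + v_{9} = v_{1} + 2·v_{6} + 2·v_{10}  ⇒ sig = ⟨3 | 1 2 2⟩
  {1,2,4,9}:  v_{1} + v_{2} + v_{4} + v_{9} = 0  ⇒ sig = ⟨4 | 0⟩
  {1,3,4,9}:  v_{1} + v_{3} + v_{4} + v_{9} = v_{10}  ⇒ sig = ⟨4 | 1⟩
  {1,3,6,10}:  v_{1} + v_{3} + v_{6} + v_{10} = v_{8}  ⇒ sig = ⟨4 | 1⟩
  {1,4,9,10}:  v_{1} + v_{4} + v_{9} + v_{10} = v_{7}  ⇒ sig = ⟨4 | 1⟩

so the primitive-relation signature multiset is
{ ⟨2 | 1⟩ ×2,  ⟨2 | 1 1⟩,  ⟨2 | 1 1 2⟩,  ⟨2 | 1 1 3⟩,  ⟨2 | 2⟩,  ⟨3 | 0⟩,  ⟨3 | 1⟩ ×3,  ⟨3 | 1 1⟩ ×4,  ⟨3 | 1 1 1⟩ ×2,  ⟨3 | 1 2⟩,  ⟨3 | 1 2 2⟩ ×2,  ⟨4 | 0⟩,  ⟨4 | 1⟩ ×3 }


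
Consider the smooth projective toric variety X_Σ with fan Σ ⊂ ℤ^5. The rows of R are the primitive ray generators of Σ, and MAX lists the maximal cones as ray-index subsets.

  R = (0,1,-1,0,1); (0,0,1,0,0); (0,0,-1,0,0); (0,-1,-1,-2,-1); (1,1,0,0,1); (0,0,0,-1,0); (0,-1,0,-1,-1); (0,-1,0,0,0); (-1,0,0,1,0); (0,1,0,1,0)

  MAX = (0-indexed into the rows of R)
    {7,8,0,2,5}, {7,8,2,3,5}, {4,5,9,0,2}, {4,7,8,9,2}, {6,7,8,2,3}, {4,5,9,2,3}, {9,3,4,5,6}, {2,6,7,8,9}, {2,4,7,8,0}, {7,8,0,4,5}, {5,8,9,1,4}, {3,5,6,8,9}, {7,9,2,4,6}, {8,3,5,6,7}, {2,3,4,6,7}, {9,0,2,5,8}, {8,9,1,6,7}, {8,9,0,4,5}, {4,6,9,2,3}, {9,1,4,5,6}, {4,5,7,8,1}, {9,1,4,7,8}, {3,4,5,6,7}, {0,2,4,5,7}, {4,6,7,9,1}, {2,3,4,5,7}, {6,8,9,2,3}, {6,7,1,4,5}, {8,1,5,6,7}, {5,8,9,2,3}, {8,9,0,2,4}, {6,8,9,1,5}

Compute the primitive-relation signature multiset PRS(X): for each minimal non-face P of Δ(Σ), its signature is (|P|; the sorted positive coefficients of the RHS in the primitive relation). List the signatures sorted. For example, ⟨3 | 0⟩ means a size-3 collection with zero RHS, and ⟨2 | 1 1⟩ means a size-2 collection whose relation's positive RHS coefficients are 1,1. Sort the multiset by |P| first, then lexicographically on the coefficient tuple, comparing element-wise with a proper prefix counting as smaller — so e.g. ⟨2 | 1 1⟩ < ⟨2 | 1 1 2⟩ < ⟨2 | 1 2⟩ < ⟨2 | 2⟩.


Primitive collections (12):

  P={1,2}:  v_{1} + v_{2} = 0  →  sig = ⟨2 | 0⟩
  P={0,6}:  v_{0} + v_{6} = v_{2} + v_{5}  →  sig = ⟨2 | 1 1⟩
  P={1,3}:  v_{1} + v_{3} = v_{5} + v_{6}  →  sig = ⟨2 | 1 1⟩
  P={0,1}:  v_{0} + v_{1} = v_{4} + v_{5} + v_{8}  →  sig = ⟨2 | 1 1 1⟩
  P={0,3}:  v_{0} + v_{3} = 2·v_{2} + 2·v_{5}  →  sig = ⟨2 | 2 2⟩
  P={4,6,8}:  v_{4} + v_{6} + v_{8} = 0  →  sig = ⟨3 | 0⟩
  P={5,7,9}:  v_{5} + v_{7} + v_{9} = 0  →  sig = ⟨3 | 0⟩
  P={2,5,6}:  v_{2} + v_{5} + v_{6} = v_{3}  →  sig = ⟨3 | 1⟩
  P={3,4,8}:  v_{3} + v_{4} + v_{8} = v_{2} + v_{5}  →  sig = ⟨3 | 1 1⟩
  P={3,7,9}:  v_{3} + v_{7} + v_{9} = v_{2} + v_{6}  →  sig = ⟨3 | 1 1⟩
  P={0,7,9}:  v_{0} + v_{7} + v_{9} = v_{2} + v_{4} + v_{8}  →  sig = ⟨3 | 1 1 1⟩
  P={2,4,5,8}:  v_{2} + v_{4} + v_{5} + v_{8} = v_{0}  →  sig = ⟨4 | 1⟩

Hence PRS(X_Σ) =
{ ⟨2 | 0⟩,  ⟨2 | 1 1⟩ ×2,  ⟨2 | 1 1 1⟩,  ⟨2 | 2 2⟩,  ⟨3 | 0⟩ ×2,  ⟨3 | 1⟩,  ⟨3 | 1 1⟩ ×2,  ⟨3 | 1 1 1⟩,  ⟨4 | 1⟩ }


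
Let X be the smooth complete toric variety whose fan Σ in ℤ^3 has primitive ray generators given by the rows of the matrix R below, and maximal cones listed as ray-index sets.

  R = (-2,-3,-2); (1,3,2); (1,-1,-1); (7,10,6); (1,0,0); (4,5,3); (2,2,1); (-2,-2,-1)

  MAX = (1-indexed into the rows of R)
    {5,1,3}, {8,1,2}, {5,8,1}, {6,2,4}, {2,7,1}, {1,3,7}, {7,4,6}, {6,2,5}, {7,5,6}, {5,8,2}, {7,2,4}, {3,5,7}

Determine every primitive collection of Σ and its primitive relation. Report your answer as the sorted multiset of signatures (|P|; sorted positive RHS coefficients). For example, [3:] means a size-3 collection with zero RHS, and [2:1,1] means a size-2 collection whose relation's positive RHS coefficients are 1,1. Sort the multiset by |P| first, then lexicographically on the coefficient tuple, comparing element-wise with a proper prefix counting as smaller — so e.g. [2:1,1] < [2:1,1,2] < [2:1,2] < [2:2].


Σ has 14 primitive collections:

  P={7,8}:  v_{7} + v_{8} = 0  ⇒ sig = [2:]
  P={1,6}:  v_{1} + v_{6} = v_{7}  ⇒ sig = [2:1]
  P={2,3}:  v_{2} + v_{3} = v_{7}  ⇒ sig = [2:1]
  P={3,8}:  v_{3} + v_{8} = v_{1} + v_{5}  ⇒ sig = [2:1,1]
  P={4,8}:  v_{4} + v_{8} = v_{2} + v_{6}  ⇒ sig = [2:1,1]
  P={6,8}:  v_{6} + v_{8} = v_{2} + v_{5}  ⇒ sig = [2:1,1]
  P={1,4}:  v_{1} + v_{4} = v_{2} + 2·v_{7}  ⇒ sig = [2:1,2]
  P={3,4}:  v_{3} + v_{4} = v_{6} + 2·v_{7}  ⇒ sig = [2:1,2]
  P={3,6}:  v_{3} + v_{6} = v_{5} + 2·v_{7}  ⇒ sig = [2:1,2]
  P={4,5}:  v_{4} + v_{5} = 2·v_{6}  ⇒ sig = [2:2]
  P={1,2,5}:  v_{1} + v_{2} + v_{5} = 0  ⇒ sig = [3:]
  P={1,5,7}:  v_{1} + v_{5} + v_{7} = v_{3}  ⇒ sig = [3:1]
  P={2,5,7}:  v_{2} + v_{5} + v_{7} = v_{6}  ⇒ sig = [3:1]
  P={2,6,7}:  v_{2} + v_{6} + v_{7} = v_{4}  ⇒ sig = [3:1]

Sorted signature multiset PRS(X):
[[2:], [2:1], [2:1], [2:1,1], [2:1,1], [2:1,1], [2:1,2], [2:1,2], [2:1,2], [2:2], [3:], [3:1], [3:1], [3:1]]


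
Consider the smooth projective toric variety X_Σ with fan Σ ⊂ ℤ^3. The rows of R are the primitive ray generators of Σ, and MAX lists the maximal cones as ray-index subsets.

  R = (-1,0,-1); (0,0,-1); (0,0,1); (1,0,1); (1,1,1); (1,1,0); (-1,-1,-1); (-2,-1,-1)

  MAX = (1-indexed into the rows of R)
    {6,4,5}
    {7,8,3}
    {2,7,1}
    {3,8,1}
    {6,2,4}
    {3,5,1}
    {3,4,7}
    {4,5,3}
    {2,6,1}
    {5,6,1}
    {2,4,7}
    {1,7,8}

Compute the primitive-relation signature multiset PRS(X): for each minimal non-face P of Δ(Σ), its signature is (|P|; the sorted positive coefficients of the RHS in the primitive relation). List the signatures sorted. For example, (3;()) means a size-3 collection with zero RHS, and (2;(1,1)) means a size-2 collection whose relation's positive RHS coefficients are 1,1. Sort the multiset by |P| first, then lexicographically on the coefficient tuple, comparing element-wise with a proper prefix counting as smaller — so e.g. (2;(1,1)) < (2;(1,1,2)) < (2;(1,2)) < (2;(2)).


Δ(Σ) — 8 vertices, 11 min non-faces:

  P = {1,4}:  v_{1} + v_{4} = 0  ⇒ sig = (2;())
  P = {2,3}:  v_{2} + v_{3} = 0  ⇒ sig = (2;())
  P = {5,7}:  v_{5} + v_{7} = 0  ⇒ sig = (2;())
  P = {2,5}:  v_{2} + v_{5} = v_{6}  ⇒ sig = (2;(1))
  P = {3,6}:  v_{3} + v_{6} = v_{5}  ⇒ sig = (2;(1))
  P = {6,7}:  v_{6} + v_{7} = v_{2}  ⇒ sig = (2;(1))
  P = {6,8}:  v_{6} + v_{8} = v_{1}  ⇒ sig = (2;(1))
  P = {2,8}:  v_{2} + v_{8} = v_{1} + v_{7}  ⇒ sig = (2;(1,1))
  P = {4,8}:  v_{4} + v_{8} = v_{3} + v_{7}  ⇒ sig = (2;(1,1))
  P = {5,8}:  v_{5} + v_{8} = v_{1} + v_{3}  ⇒ sig = (2;(1,1))
  P = {1,3,7}:  v_{1} + v_{3} + v_{7} = v_{8}  ⇒ sig = (3;(1))

Signatures (|P|; sorted positive RHS coefficients), sorted:
    |P|=2: 10 collections, coeffs (), (), (), (1), (1), (1), (1), (1,1), (1,1), (1,1)
    |P|=3: 1 collection, coeffs (1)


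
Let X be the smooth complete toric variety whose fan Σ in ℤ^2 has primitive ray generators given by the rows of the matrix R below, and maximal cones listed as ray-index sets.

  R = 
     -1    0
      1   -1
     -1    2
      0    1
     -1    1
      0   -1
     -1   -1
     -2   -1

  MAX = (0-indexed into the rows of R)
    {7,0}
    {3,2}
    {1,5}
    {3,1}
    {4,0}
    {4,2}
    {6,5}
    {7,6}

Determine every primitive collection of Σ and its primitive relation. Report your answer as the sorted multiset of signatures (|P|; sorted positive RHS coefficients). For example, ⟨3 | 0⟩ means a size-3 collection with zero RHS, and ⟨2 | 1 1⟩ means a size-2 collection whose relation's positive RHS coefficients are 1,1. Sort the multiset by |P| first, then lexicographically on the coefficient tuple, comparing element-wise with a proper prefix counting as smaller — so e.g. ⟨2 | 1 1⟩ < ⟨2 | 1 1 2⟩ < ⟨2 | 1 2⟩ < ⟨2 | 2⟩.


20 minimal non-faces of Δ(Σ) (on 8 rays):

  P={1,4}:  v_{1} + v_{4} = 0  ⟹  sig = ⟨2 | 0⟩
  P={3,5}:  v_{3} + v_{5} = 0  ⟹  sig = ⟨2 | 0⟩
  P={0,1}:  v_{0} + v_{1} = v_{5}  ⟹  sig = ⟨2 | 1⟩
  P={0,3}:  v_{0} + v_{3} = v_{4}  ⟹  sig = ⟨2 | 1⟩
  P={0,5}:  v_{0} + v_{5} = v_{6}  ⟹  sig = ⟨2 | 1⟩
  P={0,6}:  v_{0} + v_{6} = v_{7}  ⟹  sig = ⟨2 | 1⟩
  P={1,2}:  v_{1} + v_{2} = v_{3}  ⟹  sig = ⟨2 | 1⟩
  P={2,5}:  v_{2} + v_{5} = v_{4}  ⟹  sig = ⟨2 | 1⟩
  P={3,4}:  v_{3} + v_{4} = v_{2}  ⟹  sig = ⟨2 | 1⟩
  P={3,6}:  v_{3} + v_{6} = v_{0}  ⟹  sig = ⟨2 | 1⟩
  P={4,5}:  v_{4} + v_{5} = v_{0}  ⟹  sig = ⟨2 | 1⟩
  P={1,7}:  v_{1} + v_{7} = v_{5} + v_{6}  ⟹  sig = ⟨2 | 1 1⟩
  P={2,6}:  v_{2} + v_{6} = v_{0} + v_{4}  ⟹  sig = ⟨2 | 1 1⟩
  P={2,7}:  v_{2} + v_{7} = 2·v_{0} + v_{4}  ⟹  sig = ⟨2 | 1 2⟩
  P={0,2}:  v_{0} + v_{2} = 2·v_{4}  ⟹  sig = ⟨2 | 2⟩
  P={1,6}:  v_{1} + v_{6} = 2·v_{5}  ⟹  sig = ⟨2 | 2⟩
  P={3,7}:  v_{3} + v_{7} = 2·v_{0}  ⟹  sig = ⟨2 | 2⟩
  P={4,6}:  v_{4} + v_{6} = 2·v_{0}  ⟹  sig = ⟨2 | 2⟩
  P={5,7}:  v_{5} + v_{7} = 2·v_{6}  ⟹  sig = ⟨2 | 2⟩
  P={4,7}:  v_{4} + v_{7} = 3·v_{0}  ⟹  sig = ⟨2 | 3⟩

Sorted signature multiset PRS(X):
    ⟨2 | 0⟩
    ⟨2 | 0⟩
    ⟨2 | 1⟩
    ⟨2 | 1⟩
    ⟨2 | 1⟩
    ⟨2 | 1⟩
    ⟨2 | 1⟩
    ⟨2 | 1⟩
    ⟨2 | 1⟩
    ⟨2 | 1⟩
    ⟨2 | 1⟩
    ⟨2 | 1 1⟩
    ⟨2 | 1 1⟩
    ⟨2 | 1 2⟩
    ⟨2 | 2⟩
    ⟨2 | 2⟩
    ⟨2 | 2⟩
    ⟨2 | 2⟩
    ⟨2 | 2⟩
    ⟨2 | 3⟩


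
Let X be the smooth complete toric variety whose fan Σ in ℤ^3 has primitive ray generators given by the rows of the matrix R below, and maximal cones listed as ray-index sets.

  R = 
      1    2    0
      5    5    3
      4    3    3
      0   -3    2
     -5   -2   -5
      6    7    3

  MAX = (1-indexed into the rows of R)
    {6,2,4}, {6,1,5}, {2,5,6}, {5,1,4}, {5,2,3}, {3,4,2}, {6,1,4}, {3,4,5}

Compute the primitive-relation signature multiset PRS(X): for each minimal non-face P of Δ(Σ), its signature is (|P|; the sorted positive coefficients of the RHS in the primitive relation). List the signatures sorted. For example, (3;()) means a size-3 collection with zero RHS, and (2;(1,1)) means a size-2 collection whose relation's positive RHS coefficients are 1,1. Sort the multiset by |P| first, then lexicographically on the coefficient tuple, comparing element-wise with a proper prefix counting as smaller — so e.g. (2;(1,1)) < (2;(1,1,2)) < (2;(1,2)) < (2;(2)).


Δ(Σ) — 6 vertices, 5 min non-faces:

  P={1,2}:  v_{1} + v_{2} = v_{6} ; sig = (2;(1))
  P={1,3}:  v_{1} + v_{3} = v_{2} ; sig = (2;(1))
  P={3,6}:  v_{3} + v_{6} = 2·v_{2} ; sig = (2;(2))
  P={2,4,5}:  v_{2} + v_{4} + v_{5} = 0 ; sig = (3;())
  P={4,5,6}:  v_{4} + v_{5} + v_{6} = v_{1} ; sig = (3;(1))

Signatures (|P|; sorted positive RHS coefficients), sorted:
[(2;(1)), (2;(1)), (2;(2)), (3;()), (3;(1))]


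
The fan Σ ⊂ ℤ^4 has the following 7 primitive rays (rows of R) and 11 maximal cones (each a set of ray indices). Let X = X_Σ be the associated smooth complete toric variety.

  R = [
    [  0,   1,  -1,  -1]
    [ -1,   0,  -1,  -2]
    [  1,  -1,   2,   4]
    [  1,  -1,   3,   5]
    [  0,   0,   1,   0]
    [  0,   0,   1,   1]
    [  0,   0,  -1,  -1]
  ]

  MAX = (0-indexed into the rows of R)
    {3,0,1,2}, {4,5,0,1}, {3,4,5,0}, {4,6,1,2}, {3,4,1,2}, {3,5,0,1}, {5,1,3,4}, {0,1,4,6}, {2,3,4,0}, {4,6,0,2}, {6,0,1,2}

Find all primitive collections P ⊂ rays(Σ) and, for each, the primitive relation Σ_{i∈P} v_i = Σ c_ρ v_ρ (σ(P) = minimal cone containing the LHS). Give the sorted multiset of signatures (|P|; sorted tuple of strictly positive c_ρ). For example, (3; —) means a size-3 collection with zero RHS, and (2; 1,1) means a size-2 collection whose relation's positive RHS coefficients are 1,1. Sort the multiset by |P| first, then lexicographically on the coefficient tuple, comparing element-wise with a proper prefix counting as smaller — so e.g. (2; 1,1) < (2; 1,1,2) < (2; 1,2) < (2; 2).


|primitive collections| = 5. Relations:

  • {5,6}:  v_{5} + v_{6} = 0 ; sig = (2; —)
  • {2,5}:  v_{2} + v_{5} = v_{3} ; sig = (2; 1)
  • {3,6}:  v_{3} + v_{6} = v_{2} ; sig = (2; 1)
  • {0,1,2,4}:  v_{0} + v_{1} + v_{2} + v_{4} = v_{5} ; sig = (4; 1)
  • {0,1,3,4}:  v_{0} + v_{1} + v_{3} + v_{4} = 2·v_{5} ; sig = (4; 2)

so the primitive-relation signature multiset is
    |P|=2: 3 collections, coeffs (), (1), (1)
    |P|=4: 2 collections, coeffs (1), (2)


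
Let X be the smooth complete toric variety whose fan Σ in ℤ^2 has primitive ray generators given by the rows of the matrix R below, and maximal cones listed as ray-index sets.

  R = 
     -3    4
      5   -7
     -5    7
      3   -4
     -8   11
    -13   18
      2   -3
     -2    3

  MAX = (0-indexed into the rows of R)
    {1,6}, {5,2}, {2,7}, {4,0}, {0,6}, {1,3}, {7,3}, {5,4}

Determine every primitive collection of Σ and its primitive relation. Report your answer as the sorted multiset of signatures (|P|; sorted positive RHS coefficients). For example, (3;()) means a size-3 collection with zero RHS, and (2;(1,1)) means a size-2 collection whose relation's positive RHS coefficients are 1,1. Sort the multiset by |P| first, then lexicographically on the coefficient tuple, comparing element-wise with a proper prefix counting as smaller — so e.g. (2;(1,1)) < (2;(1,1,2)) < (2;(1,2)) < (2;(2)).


Σ has 20 primitive collections:

  • {0,3}:  v_{0} + v_{3} = 0  →  sig = (2;())
  • {1,2}:  v_{1} + v_{2} = 0  →  sig = (2;())
  • {6,7}:  v_{6} + v_{7} = 0  →  sig = (2;())
  • {0,1}:  v_{0} + v_{1} = v_{6}  →  sig = (2;(1))
  • {0,2}:  v_{0} + v_{2} = v_{4}  →  sig = (2;(1))
  • {0,7}:  v_{0} + v_{7} = v_{2}  →  sig = (2;(1))
  • {1,4}:  v_{1} + v_{4} = v_{0}  →  sig = (2;(1))
  • {1,5}:  v_{1} + v_{5} = v_{4}  →  sig = (2;(1))
  • {1,7}:  v_{1} + v_{7} = v_{3}  →  sig = (2;(1))
  • {2,3}:  v_{2} + v_{3} = v_{7}  →  sig = (2;(1))
  • {2,4}:  v_{2} + v_{4} = v_{5}  →  sig = (2;(1))
  • {2,6}:  v_{2} + v_{6} = v_{0}  →  sig = (2;(1))
  • {3,4}:  v_{3} + v_{4} = v_{2}  →  sig = (2;(1))
  • {3,6}:  v_{3} + v_{6} = v_{1}  →  sig = (2;(1))
  • {5,6}:  v_{5} + v_{6} = v_{0} + v_{4}  →  sig = (2;(1,1))
  • {0,5}:  v_{0} + v_{5} = 2·v_{4}  →  sig = (2;(2))
  • {3,5}:  v_{3} + v_{5} = 2·v_{2}  →  sig = (2;(2))
  • {4,6}:  v_{4} + v_{6} = 2·v_{0}  →  sig = (2;(2))
  • {4,7}:  v_{4} + v_{7} = 2·v_{2}  →  sig = (2;(2))
  • {5,7}:  v_{5} + v_{7} = 3·v_{2}  →  sig = (2;(3))

Hence PRS(X_Σ) =
    (2;())
    (2;())
    (2;())
    (2;(1))
    (2;(1))
    (2;(1))
    (2;(1))
    (2;(1))
    (2;(1))
    (2;(1))
    (2;(1))
    (2;(1))
    (2;(1))
    (2;(1))
    (2;(1,1))
    (2;(2))
    (2;(2))
    (2;(2))
    (2;(2))
    (2;(3))


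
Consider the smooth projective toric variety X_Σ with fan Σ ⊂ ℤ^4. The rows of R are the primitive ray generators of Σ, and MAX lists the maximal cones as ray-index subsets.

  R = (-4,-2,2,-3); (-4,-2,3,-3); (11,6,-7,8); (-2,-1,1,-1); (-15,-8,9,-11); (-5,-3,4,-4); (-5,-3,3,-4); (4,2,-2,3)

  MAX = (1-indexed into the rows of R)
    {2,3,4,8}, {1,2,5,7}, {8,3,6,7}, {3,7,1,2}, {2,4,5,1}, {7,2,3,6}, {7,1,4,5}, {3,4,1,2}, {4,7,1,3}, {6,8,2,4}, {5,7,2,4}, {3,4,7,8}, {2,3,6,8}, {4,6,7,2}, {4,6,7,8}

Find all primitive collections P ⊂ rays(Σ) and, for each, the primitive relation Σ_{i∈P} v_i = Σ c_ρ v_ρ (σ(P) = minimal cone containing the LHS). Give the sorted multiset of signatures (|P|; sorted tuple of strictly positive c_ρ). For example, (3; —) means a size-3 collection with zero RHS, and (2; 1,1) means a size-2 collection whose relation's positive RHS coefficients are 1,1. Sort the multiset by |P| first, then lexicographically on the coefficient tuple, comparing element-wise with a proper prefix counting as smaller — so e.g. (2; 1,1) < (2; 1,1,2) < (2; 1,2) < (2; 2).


Minimal non-faces — 9 found among 8 rays, 15 max cones:

  • {1,8}:  v_{1} + v_{8} = 0  →  sig = (2; —)
  • {3,5}:  v_{3} + v_{5} = v_{1}  →  sig = (2; 1)
  • {1,6}:  v_{1} + v_{6} = v_{2} + v_{7}  →  sig = (2; 1,1)
  • {5,8}:  v_{5} + v_{8} = v_{2} + v_{4} + v_{7}  →  sig = (2; 1,1,1)
  • {5,6}:  v_{5} + v_{6} = 2·v_{2} + v_{4} + 2·v_{7}  →  sig = (2; 1,2,2)
  • {2,7,8}:  v_{2} + v_{7} + v_{8} = v_{6}  →  sig = (3; 1)
  • {3,4,6}:  v_{3} + v_{4} + v_{6} = v_{8}  →  sig = (3; 1)
  • {2,3,4,7}:  v_{2} + v_{3} + v_{4} + v_{7} = 0  →  sig = (4; —)
  • {1,2,4,7}:  v_{1} + v_{2} + v_{4} + v_{7} = v_{5}  →  sig = (4; 1)

Signatures (|P|; sorted positive RHS coefficients), sorted:
    |P|=2: 5 collections, coeffs (), (1), (1,1), (1,1,1), (1,2,2)
    |P|=3: 2 collections, coeffs (1), (1)
    |P|=4: 2 collections, coeffs (), (1)


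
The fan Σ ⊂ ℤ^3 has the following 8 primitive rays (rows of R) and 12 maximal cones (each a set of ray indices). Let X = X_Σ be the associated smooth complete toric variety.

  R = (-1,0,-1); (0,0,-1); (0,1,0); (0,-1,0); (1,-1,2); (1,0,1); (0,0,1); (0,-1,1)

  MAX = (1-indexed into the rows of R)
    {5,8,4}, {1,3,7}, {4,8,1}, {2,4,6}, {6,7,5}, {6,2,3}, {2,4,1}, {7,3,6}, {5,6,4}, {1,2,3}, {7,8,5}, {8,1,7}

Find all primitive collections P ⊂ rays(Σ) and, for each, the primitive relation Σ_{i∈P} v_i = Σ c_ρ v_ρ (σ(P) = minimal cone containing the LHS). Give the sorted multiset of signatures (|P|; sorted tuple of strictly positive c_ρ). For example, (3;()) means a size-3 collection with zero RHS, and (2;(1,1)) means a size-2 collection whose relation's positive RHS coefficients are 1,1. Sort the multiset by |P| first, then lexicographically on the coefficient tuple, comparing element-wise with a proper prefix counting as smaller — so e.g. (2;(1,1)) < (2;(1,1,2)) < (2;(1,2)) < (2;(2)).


Δ(Σ) — 8 vertices, 10 min non-faces:

  {1,6}:  v_{1} + v_{6} = 0 ; sig = (2;())
  {2,7}:  v_{2} + v_{7} = 0 ; sig = (2;())
  {3,4}:  v_{3} + v_{4} = 0 ; sig = (2;())
  {1,5}:  v_{1} + v_{5} = v_{8} ; sig = (2;(1))
  {2,8}:  v_{2} + v_{8} = v_{4} ; sig = (2;(1))
  {3,8}:  v_{3} + v_{8} = v_{7} ; sig = (2;(1))
  {4,7}:  v_{4} + v_{7} = v_{8} ; sig = (2;(1))
  {6,8}:  v_{6} + v_{8} = v_{5} ; sig = (2;(1))
  {2,5}:  v_{2} + v_{5} = v_{4} + v_{6} ; sig = (2;(1,1))
  {3,5}:  v_{3} + v_{5} = v_{6} + v_{7} ; sig = (2;(1,1))

Hence PRS(X_Σ) =
    (2;())
    (2;())
    (2;())
    (2;(1))
    (2;(1))
    (2;(1))
    (2;(1))
    (2;(1))
    (2;(1,1))
    (2;(1,1))


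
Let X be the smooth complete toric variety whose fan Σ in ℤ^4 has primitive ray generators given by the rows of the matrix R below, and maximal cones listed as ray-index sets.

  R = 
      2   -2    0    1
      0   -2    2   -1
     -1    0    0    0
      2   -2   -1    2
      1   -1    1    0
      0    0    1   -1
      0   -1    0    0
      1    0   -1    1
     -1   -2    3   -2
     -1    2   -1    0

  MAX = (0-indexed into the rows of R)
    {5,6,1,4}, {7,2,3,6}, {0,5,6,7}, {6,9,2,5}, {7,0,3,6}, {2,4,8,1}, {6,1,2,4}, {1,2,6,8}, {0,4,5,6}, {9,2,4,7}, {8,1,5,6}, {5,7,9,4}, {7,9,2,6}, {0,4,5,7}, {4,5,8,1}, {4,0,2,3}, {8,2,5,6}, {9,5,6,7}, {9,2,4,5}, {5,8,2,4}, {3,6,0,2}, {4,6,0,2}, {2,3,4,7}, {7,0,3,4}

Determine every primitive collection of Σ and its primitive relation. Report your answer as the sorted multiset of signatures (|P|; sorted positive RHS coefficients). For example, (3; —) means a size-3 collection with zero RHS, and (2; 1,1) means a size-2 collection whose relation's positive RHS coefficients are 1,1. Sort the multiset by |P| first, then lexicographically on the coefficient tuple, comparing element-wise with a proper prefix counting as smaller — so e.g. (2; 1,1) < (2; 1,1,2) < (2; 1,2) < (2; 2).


Primitive collections (20):

  P={0,9}:  v_{0} + v_{9} = v_{7}  ⇒ sig = (2; 1)
  P={3,5}:  v_{3} + v_{5} = v_{0}  ⇒ sig = (2; 1)
  P={7,8}:  v_{7} + v_{8} = v_{1}  ⇒ sig = (2; 1)
  P={1,7}:  v_{1} + v_{7} = v_{4} + v_{6}  ⇒ sig = (2; 1,1)
  P={1,9}:  v_{1} + v_{9} = v_{2} + v_{5}  ⇒ sig = (2; 1,1)
  P={0,8}:  v_{0} + v_{8} = v_{1} + v_{4} + v_{6}  ⇒ sig = (2; 1,1,1)
  P={1,3}:  v_{1} + v_{3} = v_{0} + v_{2} + v_{4} + v_{6}  ⇒ sig = (2; 1,1,1,1)
  P={3,9}:  v_{3} + v_{9} = v_{2} + 2·v_{7}  ⇒ sig = (2; 1,2)
  P={3,8}:  v_{3} + v_{8} = v_{2} + 2·v_{4} + 2·v_{6}  ⇒ sig = (2; 1,2,2)
  P={0,1}:  v_{0} + v_{1} = 2·v_{4} + 2·v_{6}  ⇒ sig = (2; 2,2)
  P={8,9}:  v_{8} + v_{9} = 2·v_{2} + 2·v_{5}  ⇒ sig = (2; 2,2)
  P={2,5,7}:  v_{2} + v_{5} + v_{7} = 0  ⇒ sig = (3; —)
  P={4,6,9}:  v_{4} + v_{6} + v_{9} = 0  ⇒ sig = (3; —)
  P={0,2,7}:  v_{0} + v_{2} + v_{7} = v_{3}  ⇒ sig = (3; 1)
  P={1,2,5}:  v_{1} + v_{2} + v_{5} = v_{8}  ⇒ sig = (3; 1)
  P={4,6,7}:  v_{4} + v_{6} + v_{7} = v_{0}  ⇒ sig = (3; 1)
  P={0,2,5}:  v_{0} + v_{2} + v_{5} = v_{4} + v_{6}  ⇒ sig = (3; 1,1)
  P={3,4,6}:  v_{3} + v_{4} + v_{6} = 2·v_{0} + v_{2}  ⇒ sig = (3; 1,2)
  P={4,6,8}:  v_{4} + v_{6} + v_{8} = 2·v_{1}  ⇒ sig = (3; 2)
  P={2,4,5,6}:  v_{2} + v_{4} + v_{5} + v_{6} = v_{1}  ⇒ sig = (4; 1)

Signatures (|P|; sorted positive RHS coefficients), sorted:
    (2; 1)
    (2; 1)
    (2; 1)
    (2; 1,1)
    (2; 1,1)
    (2; 1,1,1)
    (2; 1,1,1,1)
    (2; 1,2)
    (2; 1,2,2)
    (2; 2,2)
    (2; 2,2)
    (3; —)
    (3; —)
    (3; 1)
    (3; 1)
    (3; 1)
    (3; 1,1)
    (3; 1,2)
    (3; 2)
    (4; 1)


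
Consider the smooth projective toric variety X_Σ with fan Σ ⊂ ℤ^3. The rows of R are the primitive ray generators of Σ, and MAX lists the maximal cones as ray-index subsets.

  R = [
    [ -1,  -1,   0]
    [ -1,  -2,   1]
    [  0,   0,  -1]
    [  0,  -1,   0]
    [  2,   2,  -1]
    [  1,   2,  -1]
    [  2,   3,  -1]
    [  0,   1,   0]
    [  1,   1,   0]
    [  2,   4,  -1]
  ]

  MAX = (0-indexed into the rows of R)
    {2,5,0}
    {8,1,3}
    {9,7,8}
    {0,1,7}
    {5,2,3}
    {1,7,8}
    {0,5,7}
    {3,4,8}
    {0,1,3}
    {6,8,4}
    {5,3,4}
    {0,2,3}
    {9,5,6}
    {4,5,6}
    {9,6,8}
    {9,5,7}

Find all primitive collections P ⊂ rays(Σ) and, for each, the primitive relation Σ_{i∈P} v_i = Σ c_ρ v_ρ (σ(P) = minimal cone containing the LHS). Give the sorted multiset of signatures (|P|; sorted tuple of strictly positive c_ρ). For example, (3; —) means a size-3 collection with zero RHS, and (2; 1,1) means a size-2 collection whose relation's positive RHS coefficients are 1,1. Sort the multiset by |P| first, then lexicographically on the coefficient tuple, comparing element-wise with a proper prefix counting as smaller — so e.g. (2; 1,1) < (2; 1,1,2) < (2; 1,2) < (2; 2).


The 22 primitive collections of Σ (r=10, n=3):

  P = {0,8}:  v_{0} + v_{8} = 0  ⇒ sig = (2; —)
  P = {1,5}:  v_{1} + v_{5} = 0  ⇒ sig = (2; —)
  P = {3,7}:  v_{3} + v_{7} = 0  ⇒ sig = (2; —)
  P = {0,6}:  v_{0} + v_{6} = v_{5}  ⇒ sig = (2; 1)
  P = {1,6}:  v_{1} + v_{6} = v_{8}  ⇒ sig = (2; 1)
  P = {3,6}:  v_{3} + v_{6} = v_{4}  ⇒ sig = (2; 1)
  P = {3,9}:  v_{3} + v_{9} = v_{6}  ⇒ sig = (2; 1)
  P = {4,7}:  v_{4} + v_{7} = v_{6}  ⇒ sig = (2; 1)
  P = {5,8}:  v_{5} + v_{8} = v_{6}  ⇒ sig = (2; 1)
  P = {6,7}:  v_{6} + v_{7} = v_{9}  ⇒ sig = (2; 1)
  P = {0,4}:  v_{0} + v_{4} = v_{3} + v_{5}  ⇒ sig = (2; 1,1)
  P = {0,9}:  v_{0} + v_{9} = v_{5} + v_{7}  ⇒ sig = (2; 1,1)
  P = {1,2}:  v_{1} + v_{2} = v_{0} + v_{3}  ⇒ sig = (2; 1,1)
  P = {1,4}:  v_{1} + v_{4} = v_{3} + v_{8}  ⇒ sig = (2; 1,1)
  P = {1,9}:  v_{1} + v_{9} = v_{7} + v_{8}  ⇒ sig = (2; 1,1)
  P = {2,7}:  v_{2} + v_{7} = v_{0} + v_{5}  ⇒ sig = (2; 1,1)
  P = {2,8}:  v_{2} + v_{8} = v_{3} + v_{5}  ⇒ sig = (2; 1,1)
  P = {2,6}:  v_{2} + v_{6} = v_{3} + 2·v_{5}  ⇒ sig = (2; 1,2)
  P = {2,9}:  v_{2} + v_{9} = 2·v_{5}  ⇒ sig = (2; 2)
  P = {4,9}:  v_{4} + v_{9} = 2·v_{6}  ⇒ sig = (2; 2)
  P = {2,4}:  v_{2} + v_{4} = 2·v_{3} + 2·v_{5}  ⇒ sig = (2; 2,2)
  P = {0,3,5}:  v_{0} + v_{3} + v_{5} = v_{2}  ⇒ sig = (3; 1)

so the primitive-relation signature multiset is
    |P|=2: 21 collections, coeffs (), (), (), (1), (1), (1), (1), (1), (1), (1), (1,1), (1,1), (1,1), (1,1), (1,1), (1,1), (1,1), (1,2), (2), (2), (2,2)
    |P|=3: 1 collection, coeffs (1)
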